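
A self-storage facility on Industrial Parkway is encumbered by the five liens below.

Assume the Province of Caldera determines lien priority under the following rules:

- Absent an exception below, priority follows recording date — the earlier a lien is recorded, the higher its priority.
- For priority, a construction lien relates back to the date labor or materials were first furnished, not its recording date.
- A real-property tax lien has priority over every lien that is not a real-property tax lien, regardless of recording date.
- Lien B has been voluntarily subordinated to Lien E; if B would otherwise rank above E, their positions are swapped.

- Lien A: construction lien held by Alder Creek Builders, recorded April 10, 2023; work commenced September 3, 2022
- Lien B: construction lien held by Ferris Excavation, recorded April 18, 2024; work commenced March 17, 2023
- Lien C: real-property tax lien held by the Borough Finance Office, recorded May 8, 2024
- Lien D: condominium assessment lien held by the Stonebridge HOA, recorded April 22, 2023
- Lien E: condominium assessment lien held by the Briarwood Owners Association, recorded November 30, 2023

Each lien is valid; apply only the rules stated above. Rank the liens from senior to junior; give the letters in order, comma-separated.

C, A, E, D, B

Effective dates: A relates back to September 3, 2022 (work commenced); B is treated as recorded March 17, 2023, the work-commencement date.
C is a real-property tax lien and takes priority over every other lien.
Remaining liens by effective date: A (September 3, 2022), B (March 17, 2023), D (April 22, 2023), E (November 30, 2023).
The subordination applies — B was senior to E — so B and E swap.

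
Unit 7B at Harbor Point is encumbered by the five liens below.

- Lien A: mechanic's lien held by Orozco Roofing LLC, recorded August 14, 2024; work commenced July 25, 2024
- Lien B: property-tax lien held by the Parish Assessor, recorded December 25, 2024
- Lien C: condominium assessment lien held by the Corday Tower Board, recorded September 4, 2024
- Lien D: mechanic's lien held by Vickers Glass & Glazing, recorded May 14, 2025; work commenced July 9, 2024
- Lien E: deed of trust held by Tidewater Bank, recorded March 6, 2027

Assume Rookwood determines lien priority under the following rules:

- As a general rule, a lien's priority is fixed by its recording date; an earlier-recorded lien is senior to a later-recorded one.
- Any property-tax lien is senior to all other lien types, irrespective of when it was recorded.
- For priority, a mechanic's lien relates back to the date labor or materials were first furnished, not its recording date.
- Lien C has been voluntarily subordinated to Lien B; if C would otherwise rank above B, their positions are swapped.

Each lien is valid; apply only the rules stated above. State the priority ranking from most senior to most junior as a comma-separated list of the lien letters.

Effective dates after the stated exceptions: A is treated as recorded July 25, 2024, the work-commencement date; D is treated as recorded July 9, 2024, the work-commencement date.
B is a property-tax lien, so it outranks all other liens regardless of date.
Among the remaining liens, by effective date: D (July 9, 2024), A (July 25, 2024), C (September 4, 2024), E (March 6, 2027).
C already ranks below B; the subordination has no effect.

B, D, A, C, E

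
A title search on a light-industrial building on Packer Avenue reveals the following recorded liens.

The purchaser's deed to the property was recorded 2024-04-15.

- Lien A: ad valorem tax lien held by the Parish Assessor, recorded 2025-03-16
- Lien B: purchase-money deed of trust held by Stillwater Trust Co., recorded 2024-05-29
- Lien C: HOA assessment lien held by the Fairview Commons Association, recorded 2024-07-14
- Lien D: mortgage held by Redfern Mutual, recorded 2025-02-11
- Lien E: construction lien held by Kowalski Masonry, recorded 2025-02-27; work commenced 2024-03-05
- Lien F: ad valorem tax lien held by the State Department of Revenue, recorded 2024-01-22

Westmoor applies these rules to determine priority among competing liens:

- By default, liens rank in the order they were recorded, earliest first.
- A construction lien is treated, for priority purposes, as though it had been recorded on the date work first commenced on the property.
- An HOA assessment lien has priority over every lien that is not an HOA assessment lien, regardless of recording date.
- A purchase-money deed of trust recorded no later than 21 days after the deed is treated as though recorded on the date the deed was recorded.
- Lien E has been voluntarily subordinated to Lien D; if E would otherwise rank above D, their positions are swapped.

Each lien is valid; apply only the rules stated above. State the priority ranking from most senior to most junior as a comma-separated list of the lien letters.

Effective dates after the stated exceptions: B was recorded 44 days after the deed, outside the 21-day window, so it keeps its recording date; E's effective date is 2024-03-05, when work began.
As an HOA assessment lien, C is senior to every other lien.
Remaining liens by effective date: F (2024-01-22), E (2024-03-05), B (2024-05-29), D (2025-02-11), A (2025-03-16).
E would otherwise be senior to D, so under the subordination agreement E and D exchange positions.

C, F, D, B, E, A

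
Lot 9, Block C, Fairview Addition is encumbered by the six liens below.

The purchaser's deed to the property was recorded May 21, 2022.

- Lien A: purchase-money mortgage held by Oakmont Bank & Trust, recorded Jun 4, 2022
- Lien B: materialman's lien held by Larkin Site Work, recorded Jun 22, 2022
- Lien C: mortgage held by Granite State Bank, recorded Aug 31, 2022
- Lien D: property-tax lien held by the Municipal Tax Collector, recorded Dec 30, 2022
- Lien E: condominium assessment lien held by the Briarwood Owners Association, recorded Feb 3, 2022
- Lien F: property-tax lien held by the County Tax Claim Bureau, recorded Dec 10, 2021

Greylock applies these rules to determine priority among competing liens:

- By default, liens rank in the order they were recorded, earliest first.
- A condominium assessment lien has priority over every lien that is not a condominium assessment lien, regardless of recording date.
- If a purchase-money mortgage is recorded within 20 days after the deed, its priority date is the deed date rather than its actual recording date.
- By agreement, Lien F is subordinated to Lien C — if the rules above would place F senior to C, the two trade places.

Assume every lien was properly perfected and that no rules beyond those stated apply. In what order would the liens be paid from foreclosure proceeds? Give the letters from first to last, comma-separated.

E, C, A, B, F, D

Effective dates: A relates back to the deed date May 21, 2022.
E is a condominium assessment lien, so it outranks all other liens regardless of date.
Ordering the rest by effective date: F (Dec 10, 2021), A (May 21, 2022), B (Jun 22, 2022), C (Aug 31, 2022), D (Dec 30, 2022).
F is senior to C before the subordination, so the two trade places.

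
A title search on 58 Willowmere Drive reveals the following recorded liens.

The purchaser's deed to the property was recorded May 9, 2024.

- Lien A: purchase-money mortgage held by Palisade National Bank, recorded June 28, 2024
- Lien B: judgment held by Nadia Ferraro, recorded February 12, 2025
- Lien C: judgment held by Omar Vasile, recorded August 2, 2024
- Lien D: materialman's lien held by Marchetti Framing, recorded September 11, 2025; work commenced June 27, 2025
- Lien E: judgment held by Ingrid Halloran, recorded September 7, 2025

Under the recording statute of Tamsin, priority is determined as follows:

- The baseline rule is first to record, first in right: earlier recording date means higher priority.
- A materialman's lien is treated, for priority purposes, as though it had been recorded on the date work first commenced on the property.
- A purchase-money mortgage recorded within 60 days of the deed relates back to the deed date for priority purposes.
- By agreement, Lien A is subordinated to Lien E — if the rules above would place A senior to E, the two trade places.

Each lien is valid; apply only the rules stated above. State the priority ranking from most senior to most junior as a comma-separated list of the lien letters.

E, C, B, D, A

First, effective dates: A's effective date is the deed date, May 9, 2024; D's effective date is June 27, 2025, when work began.
By effective date, earliest first: A (May 9, 2024), C (August 2, 2024), B (February 12, 2025), D (June 27, 2025), E (September 7, 2025).
Because A would otherwise rank above E, the subordination swaps them.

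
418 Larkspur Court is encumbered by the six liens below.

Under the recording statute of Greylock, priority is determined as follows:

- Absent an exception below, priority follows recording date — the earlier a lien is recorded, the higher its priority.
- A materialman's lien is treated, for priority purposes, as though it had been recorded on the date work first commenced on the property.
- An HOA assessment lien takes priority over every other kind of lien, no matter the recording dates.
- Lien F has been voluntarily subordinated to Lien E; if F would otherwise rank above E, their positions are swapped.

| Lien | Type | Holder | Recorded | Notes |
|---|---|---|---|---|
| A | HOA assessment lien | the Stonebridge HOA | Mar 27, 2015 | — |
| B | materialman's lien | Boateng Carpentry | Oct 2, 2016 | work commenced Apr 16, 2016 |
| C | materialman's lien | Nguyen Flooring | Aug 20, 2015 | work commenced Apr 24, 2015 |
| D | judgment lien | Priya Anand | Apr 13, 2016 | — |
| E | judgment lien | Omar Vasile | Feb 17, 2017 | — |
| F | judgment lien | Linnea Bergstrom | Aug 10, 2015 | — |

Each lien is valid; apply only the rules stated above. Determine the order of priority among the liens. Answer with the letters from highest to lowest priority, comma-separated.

First, effective dates: B's effective date is Apr 16, 2016, when work began; C relates back to Apr 24, 2015 (work commenced).
A is an HOA assessment lien and takes priority over every other lien.
Ordering the rest by effective date: C (Apr 24, 2015), F (Aug 10, 2015), D (Apr 13, 2016), B (Apr 16, 2016), E (Feb 17, 2017).
Because F would otherwise rank above E, the subordination swaps them.

A, C, E, D, B, F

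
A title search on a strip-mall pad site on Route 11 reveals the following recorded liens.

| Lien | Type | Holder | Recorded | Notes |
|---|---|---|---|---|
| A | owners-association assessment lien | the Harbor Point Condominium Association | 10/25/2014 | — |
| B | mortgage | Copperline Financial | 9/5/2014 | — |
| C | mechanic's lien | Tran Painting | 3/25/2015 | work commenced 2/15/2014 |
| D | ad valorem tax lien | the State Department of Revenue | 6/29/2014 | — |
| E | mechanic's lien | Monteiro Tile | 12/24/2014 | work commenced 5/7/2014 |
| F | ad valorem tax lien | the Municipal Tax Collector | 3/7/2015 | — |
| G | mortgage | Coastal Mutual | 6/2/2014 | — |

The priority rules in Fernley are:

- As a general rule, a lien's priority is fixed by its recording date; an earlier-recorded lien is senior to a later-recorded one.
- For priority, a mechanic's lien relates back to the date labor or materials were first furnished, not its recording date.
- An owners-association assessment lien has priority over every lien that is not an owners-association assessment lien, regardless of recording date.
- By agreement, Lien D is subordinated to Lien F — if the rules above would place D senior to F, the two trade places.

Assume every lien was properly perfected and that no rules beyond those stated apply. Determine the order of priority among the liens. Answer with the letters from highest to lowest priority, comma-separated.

Effective dates after the stated exceptions: C's effective date is 2/15/2014, when work began; E relates back to 5/7/2014 (work commenced).
A, as an owners-association assessment lien, has superpriority and ranks first.
The other liens, earliest effective date first: C (2/15/2014), E (5/7/2014), G (6/2/2014), D (6/29/2014), B (9/5/2014), F (3/7/2015).
D is senior to F before the subordination, so the two trade places.

A, C, E, G, F, B, D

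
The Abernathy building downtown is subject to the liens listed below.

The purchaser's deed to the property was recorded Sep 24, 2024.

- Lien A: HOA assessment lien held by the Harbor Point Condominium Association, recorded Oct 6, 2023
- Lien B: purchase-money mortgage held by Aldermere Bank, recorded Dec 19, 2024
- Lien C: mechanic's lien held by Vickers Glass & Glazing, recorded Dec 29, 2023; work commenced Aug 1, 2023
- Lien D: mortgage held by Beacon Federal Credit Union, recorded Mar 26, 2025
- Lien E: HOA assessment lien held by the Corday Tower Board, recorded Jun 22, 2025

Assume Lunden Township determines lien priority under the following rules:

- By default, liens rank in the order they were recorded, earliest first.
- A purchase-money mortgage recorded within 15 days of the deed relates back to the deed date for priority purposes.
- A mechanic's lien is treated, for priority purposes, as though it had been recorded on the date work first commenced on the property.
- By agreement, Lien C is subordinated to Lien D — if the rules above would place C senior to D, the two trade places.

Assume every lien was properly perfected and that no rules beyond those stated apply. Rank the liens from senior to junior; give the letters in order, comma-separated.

D, A, B, C, E

Effective dates after the stated exceptions: B missed the 15-day window (86 days after the deed), so its recording date stands; C's effective date is Aug 1, 2023, when work began.
By effective date: C (Aug 1, 2023), A (Oct 6, 2023), B (Dec 19, 2024), D (Mar 26, 2025), E (Jun 22, 2025).
C is senior to D before the subordination, so the two trade places.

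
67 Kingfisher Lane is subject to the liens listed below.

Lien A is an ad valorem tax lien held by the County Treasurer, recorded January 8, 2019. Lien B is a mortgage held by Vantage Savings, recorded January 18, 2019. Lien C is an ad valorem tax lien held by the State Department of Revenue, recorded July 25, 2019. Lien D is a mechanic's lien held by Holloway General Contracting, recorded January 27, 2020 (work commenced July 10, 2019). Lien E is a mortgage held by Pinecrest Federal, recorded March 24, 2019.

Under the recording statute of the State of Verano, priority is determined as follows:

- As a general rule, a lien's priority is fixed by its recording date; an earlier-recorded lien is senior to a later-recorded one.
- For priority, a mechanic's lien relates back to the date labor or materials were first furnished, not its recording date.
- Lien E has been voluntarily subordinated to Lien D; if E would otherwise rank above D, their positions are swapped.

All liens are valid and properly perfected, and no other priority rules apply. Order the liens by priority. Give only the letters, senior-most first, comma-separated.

Adjusting effective dates: D is treated as recorded July 10, 2019, the work-commencement date.
Sorted by effective date: A (January 8, 2019), B (January 18, 2019), E (March 24, 2019), D (July 10, 2019), C (July 25, 2019).
E would otherwise be senior to D, so under the subordination agreement E and D exchange positions.

A, B, D, E, C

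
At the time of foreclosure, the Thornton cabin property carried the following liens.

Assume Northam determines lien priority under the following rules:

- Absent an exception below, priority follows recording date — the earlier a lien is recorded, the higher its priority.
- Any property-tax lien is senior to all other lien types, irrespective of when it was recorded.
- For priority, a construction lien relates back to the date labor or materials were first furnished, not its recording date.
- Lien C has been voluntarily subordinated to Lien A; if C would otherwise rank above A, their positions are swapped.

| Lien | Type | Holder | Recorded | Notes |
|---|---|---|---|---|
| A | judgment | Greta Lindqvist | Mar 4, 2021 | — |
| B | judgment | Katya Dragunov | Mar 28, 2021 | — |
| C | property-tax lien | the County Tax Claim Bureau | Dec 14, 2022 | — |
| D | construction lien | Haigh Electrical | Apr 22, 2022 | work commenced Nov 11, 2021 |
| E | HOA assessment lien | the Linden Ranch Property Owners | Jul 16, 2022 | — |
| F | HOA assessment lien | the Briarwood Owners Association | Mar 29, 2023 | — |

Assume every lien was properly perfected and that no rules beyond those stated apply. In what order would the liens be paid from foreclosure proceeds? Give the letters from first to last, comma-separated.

A, C, B, D, E, F

First, effective dates: D is treated as recorded Nov 11, 2021, the work-commencement date.
C, as a property-tax lien, has superpriority and ranks first.
Ordering the rest by effective date: A (Mar 4, 2021), B (Mar 28, 2021), D (Nov 11, 2021), E (Jul 16, 2022), F (Mar 29, 2023).
C is senior to A before the subordination, so the two trade places.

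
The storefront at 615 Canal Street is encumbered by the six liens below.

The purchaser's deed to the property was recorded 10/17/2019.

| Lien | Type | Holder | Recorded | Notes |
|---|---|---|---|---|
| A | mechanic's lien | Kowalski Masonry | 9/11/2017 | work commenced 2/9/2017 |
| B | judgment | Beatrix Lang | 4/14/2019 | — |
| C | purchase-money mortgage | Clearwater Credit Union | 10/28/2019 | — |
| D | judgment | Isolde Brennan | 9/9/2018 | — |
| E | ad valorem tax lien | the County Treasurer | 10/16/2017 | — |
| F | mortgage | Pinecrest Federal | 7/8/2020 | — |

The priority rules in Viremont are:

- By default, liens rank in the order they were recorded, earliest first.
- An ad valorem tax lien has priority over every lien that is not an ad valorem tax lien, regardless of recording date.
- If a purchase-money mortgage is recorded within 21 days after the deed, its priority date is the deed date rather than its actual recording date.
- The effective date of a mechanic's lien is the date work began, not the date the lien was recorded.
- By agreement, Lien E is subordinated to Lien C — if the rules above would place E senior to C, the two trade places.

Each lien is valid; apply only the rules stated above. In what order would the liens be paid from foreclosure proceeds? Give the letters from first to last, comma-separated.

First, effective dates: A's effective date is 2/9/2017, when work began; C's effective date is the deed date, 10/17/2019.
E is an ad valorem tax lien, so it outranks all other liens regardless of date.
Among the remaining liens, by effective date: A (2/9/2017), D (9/9/2018), B (4/14/2019), C (10/17/2019), F (7/8/2020).
E would otherwise be senior to C, so under the subordination agreement E and C exchange positions.

C, A, D, B, E, F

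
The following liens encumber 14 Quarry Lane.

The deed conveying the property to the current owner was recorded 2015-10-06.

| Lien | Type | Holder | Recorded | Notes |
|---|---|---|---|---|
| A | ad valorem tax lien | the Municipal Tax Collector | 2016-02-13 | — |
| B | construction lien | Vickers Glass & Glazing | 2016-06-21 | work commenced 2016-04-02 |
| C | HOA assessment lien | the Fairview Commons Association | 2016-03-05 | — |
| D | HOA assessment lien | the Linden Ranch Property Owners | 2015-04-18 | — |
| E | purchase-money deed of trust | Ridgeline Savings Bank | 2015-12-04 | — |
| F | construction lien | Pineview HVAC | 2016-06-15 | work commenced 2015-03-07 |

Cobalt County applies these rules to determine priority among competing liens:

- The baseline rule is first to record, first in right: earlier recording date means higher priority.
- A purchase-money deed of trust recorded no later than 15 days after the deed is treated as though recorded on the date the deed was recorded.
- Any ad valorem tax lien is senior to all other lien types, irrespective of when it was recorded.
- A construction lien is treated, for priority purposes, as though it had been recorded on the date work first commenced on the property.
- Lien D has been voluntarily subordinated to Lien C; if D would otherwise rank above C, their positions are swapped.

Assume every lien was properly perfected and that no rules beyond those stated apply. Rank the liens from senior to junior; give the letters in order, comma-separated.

First, effective dates: B relates back to 2016-04-02 (work commenced); E missed the 15-day window (59 days after the deed), so its recording date stands; F relates back to 2015-03-07 (work commenced).
A, as an ad valorem tax lien, has superpriority and ranks first.
Among the remaining liens, by effective date: F (2015-03-07), D (2015-04-18), E (2015-12-04), C (2016-03-05), B (2016-04-02).
The subordination applies — D was senior to C — so D and C swap.

A, F, C, E, D, B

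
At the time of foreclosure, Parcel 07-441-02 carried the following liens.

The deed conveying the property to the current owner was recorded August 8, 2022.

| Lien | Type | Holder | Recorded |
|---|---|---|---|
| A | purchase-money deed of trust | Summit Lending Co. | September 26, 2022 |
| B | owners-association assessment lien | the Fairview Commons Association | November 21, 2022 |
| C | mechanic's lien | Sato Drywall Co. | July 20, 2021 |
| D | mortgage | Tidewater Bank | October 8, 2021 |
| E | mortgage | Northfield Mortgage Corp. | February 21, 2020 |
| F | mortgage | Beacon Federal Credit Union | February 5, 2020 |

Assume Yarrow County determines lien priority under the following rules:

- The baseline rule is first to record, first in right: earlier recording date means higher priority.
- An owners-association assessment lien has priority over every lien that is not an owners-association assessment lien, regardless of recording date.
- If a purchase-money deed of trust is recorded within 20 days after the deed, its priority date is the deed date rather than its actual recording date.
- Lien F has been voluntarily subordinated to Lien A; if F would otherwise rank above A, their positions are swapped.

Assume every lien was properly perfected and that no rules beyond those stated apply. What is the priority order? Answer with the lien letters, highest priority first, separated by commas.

B, A, E, C, D, F

Adjusting effective dates: A was recorded 49 days after the deed, outside the 20-day window, so it keeps its recording date.
B is an owners-association assessment lien and takes priority over every other lien.
The other liens, earliest effective date first: F (February 5, 2020), E (February 21, 2020), C (July 20, 2021), D (October 8, 2021), A (September 26, 2022).
The subordination applies — F was senior to A — so F and A swap.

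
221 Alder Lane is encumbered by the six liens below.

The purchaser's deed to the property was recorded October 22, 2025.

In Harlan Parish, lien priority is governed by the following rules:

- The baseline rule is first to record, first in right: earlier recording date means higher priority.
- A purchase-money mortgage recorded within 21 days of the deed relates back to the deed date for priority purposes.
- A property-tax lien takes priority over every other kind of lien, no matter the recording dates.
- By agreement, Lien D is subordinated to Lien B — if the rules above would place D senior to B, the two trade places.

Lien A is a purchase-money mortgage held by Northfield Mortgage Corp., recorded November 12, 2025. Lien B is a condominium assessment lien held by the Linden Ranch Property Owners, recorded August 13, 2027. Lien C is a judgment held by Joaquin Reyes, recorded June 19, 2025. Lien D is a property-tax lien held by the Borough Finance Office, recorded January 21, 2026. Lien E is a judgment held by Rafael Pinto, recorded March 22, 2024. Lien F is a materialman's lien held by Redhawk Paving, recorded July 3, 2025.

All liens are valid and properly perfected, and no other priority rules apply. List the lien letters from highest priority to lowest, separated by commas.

B, E, C, F, A, D

Effective dates: A was recorded within the 21-day window, so its effective date is the deed date October 22, 2025.
As a property-tax lien, D is senior to every other lien.
Among the remaining liens, by effective date: E (March 22, 2024), C (June 19, 2025), F (July 3, 2025), A (October 22, 2025), B (August 13, 2027).
Because D would otherwise rank above B, the subordination swaps them.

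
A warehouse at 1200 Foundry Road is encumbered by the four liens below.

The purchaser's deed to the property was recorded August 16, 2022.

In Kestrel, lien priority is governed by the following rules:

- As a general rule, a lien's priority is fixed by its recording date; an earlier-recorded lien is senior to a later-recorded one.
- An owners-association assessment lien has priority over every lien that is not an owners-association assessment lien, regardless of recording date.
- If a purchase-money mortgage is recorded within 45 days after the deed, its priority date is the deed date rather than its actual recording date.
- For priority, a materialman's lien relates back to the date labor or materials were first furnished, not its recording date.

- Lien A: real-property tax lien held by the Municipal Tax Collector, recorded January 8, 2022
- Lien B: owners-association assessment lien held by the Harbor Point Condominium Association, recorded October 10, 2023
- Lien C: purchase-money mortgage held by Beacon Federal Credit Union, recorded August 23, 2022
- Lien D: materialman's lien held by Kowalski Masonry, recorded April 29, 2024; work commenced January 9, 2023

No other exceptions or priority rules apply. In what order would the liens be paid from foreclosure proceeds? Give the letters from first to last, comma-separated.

B, A, C, D

Effective dates after the stated exceptions: C relates back to the deed date August 16, 2022; D relates back to January 9, 2023 (work commenced).
As an owners-association assessment lien, B is senior to every other lien.
The other liens, earliest effective date first: A (January 8, 2022), C (August 16, 2022), D (January 9, 2023).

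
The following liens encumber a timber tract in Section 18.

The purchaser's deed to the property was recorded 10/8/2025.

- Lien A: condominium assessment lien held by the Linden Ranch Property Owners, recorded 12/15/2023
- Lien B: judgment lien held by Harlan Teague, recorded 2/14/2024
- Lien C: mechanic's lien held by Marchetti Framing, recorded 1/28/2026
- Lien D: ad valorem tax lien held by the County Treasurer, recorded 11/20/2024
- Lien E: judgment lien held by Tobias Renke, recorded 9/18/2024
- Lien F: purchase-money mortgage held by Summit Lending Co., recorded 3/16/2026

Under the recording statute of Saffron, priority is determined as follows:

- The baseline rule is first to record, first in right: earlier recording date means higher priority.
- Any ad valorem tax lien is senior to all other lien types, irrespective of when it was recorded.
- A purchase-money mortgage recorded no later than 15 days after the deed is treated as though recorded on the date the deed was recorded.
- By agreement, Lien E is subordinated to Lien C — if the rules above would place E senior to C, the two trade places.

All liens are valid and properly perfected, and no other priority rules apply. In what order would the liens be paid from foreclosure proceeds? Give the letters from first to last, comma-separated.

D, A, B, C, E, F

Effective dates: F was recorded 159 days after the deed, outside the 15-day window, so it keeps its recording date.
D is an ad valorem tax lien, so it outranks all other liens regardless of date.
Among the remaining liens, by effective date: A (12/15/2023), B (2/14/2024), E (9/18/2024), C (1/28/2026), F (3/16/2026).
E would otherwise be senior to C, so under the subordination agreement E and C exchange positions.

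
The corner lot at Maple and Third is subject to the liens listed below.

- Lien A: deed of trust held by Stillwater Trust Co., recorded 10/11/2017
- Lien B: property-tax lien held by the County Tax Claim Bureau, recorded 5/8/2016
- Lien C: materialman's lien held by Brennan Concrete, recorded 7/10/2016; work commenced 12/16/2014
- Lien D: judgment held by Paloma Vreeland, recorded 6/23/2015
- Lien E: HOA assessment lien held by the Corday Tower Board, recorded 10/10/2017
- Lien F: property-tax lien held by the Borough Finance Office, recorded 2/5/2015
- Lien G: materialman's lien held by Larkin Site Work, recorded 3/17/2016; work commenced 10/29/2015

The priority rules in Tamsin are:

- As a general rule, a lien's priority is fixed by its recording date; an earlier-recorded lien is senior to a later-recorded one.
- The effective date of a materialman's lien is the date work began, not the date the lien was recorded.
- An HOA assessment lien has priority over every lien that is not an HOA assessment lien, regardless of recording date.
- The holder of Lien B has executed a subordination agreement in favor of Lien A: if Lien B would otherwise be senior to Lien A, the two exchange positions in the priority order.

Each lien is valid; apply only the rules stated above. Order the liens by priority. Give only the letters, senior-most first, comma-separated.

First, effective dates: C's effective date is 12/16/2014, when work began; G is treated as recorded 10/29/2015, the work-commencement date.
E is an HOA assessment lien, so it outranks all other liens regardless of date.
Ordering the rest by effective date: C (12/16/2014), F (2/5/2015), D (6/23/2015), G (10/29/2015), B (5/8/2016), A (10/11/2017).
The subordination applies — B was senior to A — so B and A swap.

E, C, F, D, G, A, B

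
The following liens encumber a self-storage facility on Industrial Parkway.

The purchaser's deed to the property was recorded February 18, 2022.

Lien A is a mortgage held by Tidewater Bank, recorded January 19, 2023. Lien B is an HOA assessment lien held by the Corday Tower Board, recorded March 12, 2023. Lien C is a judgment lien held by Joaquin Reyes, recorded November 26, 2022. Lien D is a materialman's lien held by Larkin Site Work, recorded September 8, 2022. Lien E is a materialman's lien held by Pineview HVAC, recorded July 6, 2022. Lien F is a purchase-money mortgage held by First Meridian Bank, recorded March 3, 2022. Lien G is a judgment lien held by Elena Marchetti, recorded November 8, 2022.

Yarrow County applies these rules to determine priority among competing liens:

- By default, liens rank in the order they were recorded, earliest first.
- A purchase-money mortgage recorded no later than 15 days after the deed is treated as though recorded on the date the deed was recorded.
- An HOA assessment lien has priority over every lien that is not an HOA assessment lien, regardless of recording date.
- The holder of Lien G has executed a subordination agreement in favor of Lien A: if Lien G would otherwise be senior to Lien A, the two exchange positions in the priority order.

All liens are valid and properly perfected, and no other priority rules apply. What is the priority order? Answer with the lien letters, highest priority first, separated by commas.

B, F, E, D, A, C, G

Adjusting effective dates: F's effective date is the deed date, February 18, 2022.
B is an HOA assessment lien, so it outranks all other liens regardless of date.
The other liens, earliest effective date first: F (February 18, 2022), E (July 6, 2022), D (September 8, 2022), G (November 8, 2022), C (November 26, 2022), A (January 19, 2023).
Because G would otherwise rank above A, the subordination swaps them.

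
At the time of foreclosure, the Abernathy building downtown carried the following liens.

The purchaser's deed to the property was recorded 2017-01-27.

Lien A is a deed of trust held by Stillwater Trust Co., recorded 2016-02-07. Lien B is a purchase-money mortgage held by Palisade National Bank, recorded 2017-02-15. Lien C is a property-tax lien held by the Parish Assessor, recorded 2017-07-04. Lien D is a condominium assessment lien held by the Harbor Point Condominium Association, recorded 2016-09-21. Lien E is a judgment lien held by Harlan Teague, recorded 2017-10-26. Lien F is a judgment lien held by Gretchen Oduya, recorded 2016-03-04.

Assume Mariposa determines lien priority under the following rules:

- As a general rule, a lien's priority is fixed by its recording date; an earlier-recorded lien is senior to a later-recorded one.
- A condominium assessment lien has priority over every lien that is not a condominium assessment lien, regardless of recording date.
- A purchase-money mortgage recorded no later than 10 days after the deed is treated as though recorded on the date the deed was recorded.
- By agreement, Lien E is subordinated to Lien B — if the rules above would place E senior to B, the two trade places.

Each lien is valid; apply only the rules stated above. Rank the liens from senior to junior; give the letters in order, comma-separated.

D, A, F, B, C, E

First, effective dates: B missed the 10-day window (19 days after the deed), so its recording date stands.
D is a condominium assessment lien and takes priority over every other lien.
Ordering the rest by effective date: A (2016-02-07), F (2016-03-04), B (2017-02-15), C (2017-07-04), E (2017-10-26).
Since E is not senior to B, the subordination leaves the order unchanged.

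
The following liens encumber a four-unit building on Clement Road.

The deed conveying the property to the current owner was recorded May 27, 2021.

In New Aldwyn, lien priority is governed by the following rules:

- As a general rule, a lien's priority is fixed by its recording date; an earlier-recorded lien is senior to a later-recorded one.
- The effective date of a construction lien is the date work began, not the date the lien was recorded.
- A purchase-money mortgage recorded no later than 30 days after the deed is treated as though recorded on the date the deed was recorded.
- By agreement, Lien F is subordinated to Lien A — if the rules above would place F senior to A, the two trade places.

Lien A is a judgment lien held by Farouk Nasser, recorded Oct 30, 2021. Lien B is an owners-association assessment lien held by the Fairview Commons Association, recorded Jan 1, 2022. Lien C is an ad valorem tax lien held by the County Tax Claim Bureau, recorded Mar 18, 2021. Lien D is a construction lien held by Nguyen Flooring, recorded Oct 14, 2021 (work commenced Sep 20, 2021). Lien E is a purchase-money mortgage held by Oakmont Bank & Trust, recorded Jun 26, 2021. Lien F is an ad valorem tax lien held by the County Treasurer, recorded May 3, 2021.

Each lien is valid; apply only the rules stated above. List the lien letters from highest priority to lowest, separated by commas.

Effective dates after the stated exceptions: D is treated as recorded Sep 20, 2021, the work-commencement date; E's effective date is the deed date, May 27, 2021.
By effective date: C (Mar 18, 2021), F (May 3, 2021), E (May 27, 2021), D (Sep 20, 2021), A (Oct 30, 2021), B (Jan 1, 2022).
F would otherwise be senior to A, so under the subordination agreement F and A exchange positions.

C, A, E, D, F, B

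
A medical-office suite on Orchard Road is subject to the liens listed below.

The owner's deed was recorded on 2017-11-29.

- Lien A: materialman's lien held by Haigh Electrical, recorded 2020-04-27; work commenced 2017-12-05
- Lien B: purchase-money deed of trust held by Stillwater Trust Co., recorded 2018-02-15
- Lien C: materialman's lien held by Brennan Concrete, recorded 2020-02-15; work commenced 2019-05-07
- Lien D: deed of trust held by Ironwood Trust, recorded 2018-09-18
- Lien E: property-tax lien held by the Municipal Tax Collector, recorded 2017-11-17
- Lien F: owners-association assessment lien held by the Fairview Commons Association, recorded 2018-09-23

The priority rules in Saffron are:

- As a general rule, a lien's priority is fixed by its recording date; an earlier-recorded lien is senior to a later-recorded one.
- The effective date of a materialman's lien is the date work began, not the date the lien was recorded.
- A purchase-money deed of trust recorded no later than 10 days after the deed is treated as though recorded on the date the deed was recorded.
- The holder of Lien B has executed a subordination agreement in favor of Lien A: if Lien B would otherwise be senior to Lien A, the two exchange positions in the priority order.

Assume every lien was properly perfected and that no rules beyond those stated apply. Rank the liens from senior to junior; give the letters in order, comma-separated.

Effective dates after the stated exceptions: A is treated as recorded 2017-12-05, the work-commencement date; B was recorded 78 days after the deed — beyond 10 days — so no relation-back applies; C relates back to 2019-05-07 (work commenced).
By effective date: E (2017-11-17), A (2017-12-05), B (2018-02-15), D (2018-09-18), F (2018-09-23), C (2019-05-07).
B already ranks below A; the subordination has no effect.

E, A, B, D, F, C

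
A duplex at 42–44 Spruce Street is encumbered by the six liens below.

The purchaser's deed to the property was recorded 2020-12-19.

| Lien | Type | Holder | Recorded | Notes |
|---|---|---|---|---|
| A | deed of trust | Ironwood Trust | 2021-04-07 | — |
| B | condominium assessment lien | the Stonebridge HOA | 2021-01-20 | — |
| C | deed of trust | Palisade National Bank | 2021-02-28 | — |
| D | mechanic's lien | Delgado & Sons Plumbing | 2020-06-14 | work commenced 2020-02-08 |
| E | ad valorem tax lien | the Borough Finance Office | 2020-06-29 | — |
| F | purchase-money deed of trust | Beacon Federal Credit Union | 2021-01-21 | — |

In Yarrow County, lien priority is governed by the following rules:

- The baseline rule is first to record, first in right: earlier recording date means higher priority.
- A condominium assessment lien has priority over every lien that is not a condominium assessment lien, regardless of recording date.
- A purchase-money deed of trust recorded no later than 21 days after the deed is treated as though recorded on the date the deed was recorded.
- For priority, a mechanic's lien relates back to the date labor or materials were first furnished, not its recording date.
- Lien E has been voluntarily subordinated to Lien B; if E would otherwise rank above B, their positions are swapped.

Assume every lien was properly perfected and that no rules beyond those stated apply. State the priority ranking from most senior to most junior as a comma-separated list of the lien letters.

B, D, E, F, C, A

First, effective dates: D is treated as recorded 2020-02-08, the work-commencement date; F was recorded 33 days after the deed, outside the 21-day window, so it keeps its recording date.
As a condominium assessment lien, B is senior to every other lien.
The other liens, earliest effective date first: D (2020-02-08), E (2020-06-29), F (2021-01-21), C (2021-02-28), A (2021-04-07).
Since E is not senior to B, the subordination leaves the order unchanged.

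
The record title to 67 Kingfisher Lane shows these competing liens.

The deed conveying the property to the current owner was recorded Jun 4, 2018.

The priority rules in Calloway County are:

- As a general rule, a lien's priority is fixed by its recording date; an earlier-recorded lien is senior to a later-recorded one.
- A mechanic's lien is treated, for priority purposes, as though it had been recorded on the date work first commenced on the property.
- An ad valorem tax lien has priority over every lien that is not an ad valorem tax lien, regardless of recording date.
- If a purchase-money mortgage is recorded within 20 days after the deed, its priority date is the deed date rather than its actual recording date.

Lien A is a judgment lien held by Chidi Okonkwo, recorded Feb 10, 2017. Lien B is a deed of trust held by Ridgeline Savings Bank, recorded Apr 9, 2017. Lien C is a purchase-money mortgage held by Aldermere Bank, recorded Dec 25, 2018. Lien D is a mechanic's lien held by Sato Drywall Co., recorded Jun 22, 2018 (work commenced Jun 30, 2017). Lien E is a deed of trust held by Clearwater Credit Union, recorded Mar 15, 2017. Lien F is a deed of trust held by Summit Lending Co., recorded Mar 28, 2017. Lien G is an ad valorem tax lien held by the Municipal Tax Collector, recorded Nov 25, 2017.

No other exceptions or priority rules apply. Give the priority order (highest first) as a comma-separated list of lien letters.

G, A, E, F, B, D, C

First, effective dates: C was recorded 204 days after the deed — beyond 20 days — so no relation-back applies; D's effective date is Jun 30, 2017, when work began.
G is an ad valorem tax lien and takes priority over every other lien.
The other liens, earliest effective date first: A (Feb 10, 2017), E (Mar 15, 2017), F (Mar 28, 2017), B (Apr 9, 2017), D (Jun 30, 2017), C (Dec 25, 2018).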